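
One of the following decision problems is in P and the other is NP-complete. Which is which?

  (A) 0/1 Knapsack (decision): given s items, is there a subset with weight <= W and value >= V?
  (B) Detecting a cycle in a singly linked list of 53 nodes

(A) is NP-complete: reduces from Subset Sum.
(B) is P: Floyd's tortoise-and-hare runs in O(n) time, O(1) space.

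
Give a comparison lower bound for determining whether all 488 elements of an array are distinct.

In the algebraic decision-tree model, the YES region for element distinctness on 488 elements has 488! connected components (one per ordering). Ben-Or's theorem then gives a lower bound of Omega(log(n!)) = Omega(n log n).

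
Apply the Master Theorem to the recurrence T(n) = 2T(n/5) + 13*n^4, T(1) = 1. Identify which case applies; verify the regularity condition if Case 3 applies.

a=2, b=5, f(n)=13*n^4.
log_5(2) = 0.4307 < 4.
f(n) = Omega(n^(0.4307+epsilon)) for some epsilon > 0, so Case 3 is the candidate.
Regularity: a*f(n/b) = 2*13*(n/5)^4 = (2/625)*13*n^4 <= c*f(n) with c = 2/625 < 1. Satisfied.
Case 3: T(n) = Theta(n^4).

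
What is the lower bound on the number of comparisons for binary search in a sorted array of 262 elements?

With 262 possible positions, we need at least ceil(log_2(262)) = 9 comparisons. Each comparison splits the remaining candidates by at most half.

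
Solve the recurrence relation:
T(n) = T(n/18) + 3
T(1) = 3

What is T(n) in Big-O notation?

Each step divides n by 18 and adds 3. After log_18(n) steps, T(n) = O(log n).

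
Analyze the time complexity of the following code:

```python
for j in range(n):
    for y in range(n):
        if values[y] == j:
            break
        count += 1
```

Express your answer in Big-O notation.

Time complexity: O(n^2).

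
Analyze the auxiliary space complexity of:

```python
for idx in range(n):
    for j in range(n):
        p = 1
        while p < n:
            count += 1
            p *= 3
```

Space complexity: O(1).
Only a constant amount of auxiliary storage is used; nothing grows with n.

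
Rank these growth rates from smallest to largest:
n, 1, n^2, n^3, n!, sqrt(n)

Ordered by growth rate: 1 < sqrt(n) < n < n^2 < n^3 < n!.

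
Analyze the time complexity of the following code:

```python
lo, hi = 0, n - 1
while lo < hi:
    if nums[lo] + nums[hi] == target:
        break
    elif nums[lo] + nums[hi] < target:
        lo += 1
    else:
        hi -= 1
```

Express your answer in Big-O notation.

Time complexity: O(n).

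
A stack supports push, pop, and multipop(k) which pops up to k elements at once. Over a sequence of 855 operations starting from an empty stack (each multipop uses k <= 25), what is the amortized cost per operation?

Each element is pushed exactly once and popped at most once (whether by pop or as part of a multipop). So the total number of individual pops over the whole sequence is at most the number of pushes, which is at most 855. Total work <= 2 * 855, hence O(1) amortized per operation.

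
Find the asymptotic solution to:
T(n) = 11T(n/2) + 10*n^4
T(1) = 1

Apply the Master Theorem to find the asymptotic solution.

a=11, b=2, f(n)=10*n^4. log_2(11) = 3.459 < 4. Case 3: T(n) = O(n^4).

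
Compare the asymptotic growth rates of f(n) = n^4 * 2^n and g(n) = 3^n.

g(n) = 3^n grows faster: 3^n / (n^4 2^n) = (3/2)^n / n^4 -> infinity since 3/2 > 1.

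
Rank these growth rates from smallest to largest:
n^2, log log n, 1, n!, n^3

Ordered by growth rate: 1 < log log n < n^2 < n^3 < n!.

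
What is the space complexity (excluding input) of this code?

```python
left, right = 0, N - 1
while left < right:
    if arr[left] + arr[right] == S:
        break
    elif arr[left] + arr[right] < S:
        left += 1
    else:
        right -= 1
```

Space complexity: O(1).
Only a constant amount of auxiliary storage is used; nothing grows with n.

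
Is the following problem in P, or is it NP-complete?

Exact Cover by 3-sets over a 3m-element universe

This problem is NP-complete: one of Karp's 21 NP-complete problems.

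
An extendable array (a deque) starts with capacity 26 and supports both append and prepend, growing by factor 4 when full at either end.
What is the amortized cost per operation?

Growth at either end copies all elements; capacities form a geometric sequence with ratio 4, so total copy cost over n operations is O(n) (two geometric series). Amortized O(1).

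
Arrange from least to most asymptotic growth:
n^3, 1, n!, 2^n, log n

Ordered by growth rate: 1 < log n < n^3 < 2^n < n!.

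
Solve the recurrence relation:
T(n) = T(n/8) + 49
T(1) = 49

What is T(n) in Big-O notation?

Each step divides n by 8 and adds 49. After log_8(n) steps, T(n) = O(log n).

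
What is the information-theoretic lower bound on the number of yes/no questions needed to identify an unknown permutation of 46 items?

There are 46! = 5502622159812088949850305428800254892961651752960000000000 permutations. Each yes/no question gives at most 1 bit, so at least ceil(log_2(5502622159812088949850305428800254892961651752960000000000)) = 192 questions are needed.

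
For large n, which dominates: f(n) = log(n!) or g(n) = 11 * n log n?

f(n) = log(n!) and g(n) = 11 * n log n are Theta of each other: Stirling: log(n!) = n log n - n + O(log n) = Theta(n log n); the constant 11 doesn't change the Theta class.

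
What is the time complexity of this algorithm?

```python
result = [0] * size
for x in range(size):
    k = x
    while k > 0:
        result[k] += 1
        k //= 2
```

Time complexity: O(n log n).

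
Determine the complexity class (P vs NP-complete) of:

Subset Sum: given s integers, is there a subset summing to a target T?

This problem is NP-complete: one of Karp's 21 NP-complete problems.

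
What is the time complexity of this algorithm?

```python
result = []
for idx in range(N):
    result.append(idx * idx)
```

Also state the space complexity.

Time complexity: O(n).
Space complexity: O(n).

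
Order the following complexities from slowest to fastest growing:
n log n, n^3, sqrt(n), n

Ordered by growth rate: sqrt(n) < n < n log n < n^3.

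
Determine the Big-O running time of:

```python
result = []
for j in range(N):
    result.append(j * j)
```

Time complexity: O(n).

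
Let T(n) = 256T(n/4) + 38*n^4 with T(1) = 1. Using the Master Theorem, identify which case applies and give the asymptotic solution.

a=256, b=4, f(n)=38*n^4.
log_4(256) = 4, so n^(log_b(a)) = n^4.
f(n) = Theta(n^4), so Case 2 applies.
T(n) = Theta(n^4 log n).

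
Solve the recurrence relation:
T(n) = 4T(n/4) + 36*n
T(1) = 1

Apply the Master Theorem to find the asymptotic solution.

a=4, b=4, f(n)=36*n. log_4(4) = 1. Case 2: T(n) = O(n log n).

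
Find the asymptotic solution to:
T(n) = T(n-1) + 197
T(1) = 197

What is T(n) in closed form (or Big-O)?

Unrolling: T(n) = T(n-1) + 197 = T(n-2) + 2*197 = ... = T(1) + (n-1)*197 = 197 + (n-1)*197 = 197n.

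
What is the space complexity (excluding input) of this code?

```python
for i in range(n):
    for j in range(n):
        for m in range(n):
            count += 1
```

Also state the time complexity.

Space complexity: O(1).
Only a constant amount of auxiliary storage is used; nothing grows with n.
Time complexity: O(n^3).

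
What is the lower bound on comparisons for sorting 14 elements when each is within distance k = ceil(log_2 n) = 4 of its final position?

Partition the 14 positions into floor(n/k) blocks of k = 4 consecutive positions; any permutation within a block keeps every element within k of its final position, so there are at least (k!)^(n/k) distinguishable inputs. Lower bound: log_2((k!)^(n/k)) = (n/k) * log_2(k!) = Theta(n log k); with k = ceil(log_2 n), this is Omega(n log log n).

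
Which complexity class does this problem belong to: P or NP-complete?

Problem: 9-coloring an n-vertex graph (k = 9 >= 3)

This problem is NP-complete: graph k-coloring for k>=3 is NP-complete by reduction from 3-SAT.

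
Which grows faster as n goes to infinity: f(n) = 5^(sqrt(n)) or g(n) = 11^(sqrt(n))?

g(n) = 11^(sqrt(n)) grows faster: ratio is (11/5)^(sqrt(n)) -> infinity since 11/5 > 1.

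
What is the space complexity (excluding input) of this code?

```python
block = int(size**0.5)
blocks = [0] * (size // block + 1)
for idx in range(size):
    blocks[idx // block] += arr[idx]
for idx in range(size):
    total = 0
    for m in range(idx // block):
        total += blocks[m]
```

Space complexity: O(sqrt(n)).
Storage scales with sqrt(n).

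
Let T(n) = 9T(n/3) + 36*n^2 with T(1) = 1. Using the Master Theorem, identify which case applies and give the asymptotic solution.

a=9, b=3, f(n)=36*n^2.
log_3(9) = 2, so n^(log_b(a)) = n^2.
f(n) = Theta(n^2), so Case 2 applies.
T(n) = Theta(n^2 log n).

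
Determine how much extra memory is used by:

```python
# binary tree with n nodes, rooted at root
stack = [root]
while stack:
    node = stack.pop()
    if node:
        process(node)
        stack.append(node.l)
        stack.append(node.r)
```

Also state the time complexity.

Space complexity: O(n).
Auxiliary storage grows linearly with the input size n in the worst case.
Time complexity: O(n).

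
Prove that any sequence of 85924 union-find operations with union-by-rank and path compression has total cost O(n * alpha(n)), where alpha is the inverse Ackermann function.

Using Tarjan's analysis with rank-based potential function. Union-by-rank keeps tree height O(log n). Path compression flattens paths during find. For n = 85924 operations, total cost is O(n * alpha(n)), effectively O(n) since alpha grows incredibly slowly.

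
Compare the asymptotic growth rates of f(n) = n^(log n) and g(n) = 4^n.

g(n) = 4^n grows faster: take logs: log(n^(log n)) = (log n)^2, log(4^n) = n log 4; n dominates (log n)^2.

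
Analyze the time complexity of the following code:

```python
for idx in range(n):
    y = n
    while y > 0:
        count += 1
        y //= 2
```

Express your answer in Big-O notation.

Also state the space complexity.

Time complexity: O(n log n).
Space complexity: O(1).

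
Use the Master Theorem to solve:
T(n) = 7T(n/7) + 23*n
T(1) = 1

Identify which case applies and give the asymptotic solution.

a=7, b=7, f(n)=23*n.
log_7(7) = 1, so n^(log_b(a)) = n.
f(n) = Theta(n), so Case 2 applies.
T(n) = Theta(n log n).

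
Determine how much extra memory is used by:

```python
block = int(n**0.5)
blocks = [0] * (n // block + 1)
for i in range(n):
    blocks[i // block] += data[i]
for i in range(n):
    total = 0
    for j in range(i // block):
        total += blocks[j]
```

Space complexity: O(sqrt(n)).
Storage scales with sqrt(n).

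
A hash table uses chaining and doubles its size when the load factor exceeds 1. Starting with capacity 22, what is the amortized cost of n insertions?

Rehashing occurs when load exceeds 1. Total rehash cost is geometric series summing to O(n). Each insertion itself is O(1). Amortized: O(1).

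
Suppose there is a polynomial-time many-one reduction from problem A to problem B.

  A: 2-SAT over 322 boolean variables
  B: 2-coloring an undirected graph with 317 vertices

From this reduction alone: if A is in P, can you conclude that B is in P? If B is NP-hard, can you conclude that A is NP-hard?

A poly-time reduction A <=_p B transfers tractability DOWN (B easy => A easy) and hardness UP (A hard => B hard), not the reverse.
From A in P, the reduction alone does NOT give B in P: any problem in P trivially reduces to SAT, yet SAT is not known to be in P.
From B NP-hard, the reduction alone does NOT give A NP-hard: again, easy problems reduce to hard ones.
(Here in fact A is P and B is P.)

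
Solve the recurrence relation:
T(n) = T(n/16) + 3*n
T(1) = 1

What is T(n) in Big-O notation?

Geometric series: 3*n*(1 + 1/16 + 1/16^2 + ...) = O(n). T(n) = O(n).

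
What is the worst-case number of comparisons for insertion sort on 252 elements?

Insertion sort on reverse-sorted input: 1 + 2 + ... + (252-1) = 31626 comparisons.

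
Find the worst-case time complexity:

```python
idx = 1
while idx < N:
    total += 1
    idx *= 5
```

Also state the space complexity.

Time complexity: O(log n).
Space complexity: O(1).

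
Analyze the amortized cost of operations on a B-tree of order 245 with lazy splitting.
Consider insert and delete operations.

In a B-tree of order 245, a node splits when it has 245 keys. With lazy splitting, we use potential Phi = number of full nodes + number of near-empty nodes. Each split costs O(1) but reduces potential. Between splits, at least 122 insertions must occur in that node. Amortized structural cost is O(1) per operation, plus O(log_245 n) traversal.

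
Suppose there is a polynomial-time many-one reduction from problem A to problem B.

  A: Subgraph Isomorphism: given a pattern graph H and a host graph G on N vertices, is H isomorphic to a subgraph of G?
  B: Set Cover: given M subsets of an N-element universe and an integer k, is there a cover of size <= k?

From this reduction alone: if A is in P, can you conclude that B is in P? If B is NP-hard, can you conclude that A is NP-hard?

A poly-time reduction A <=_p B transfers tractability DOWN (B easy => A easy) and hardness UP (A hard => B hard), not the reverse.
From A in P, the reduction alone does NOT give B in P: any problem in P trivially reduces to SAT, yet SAT is not known to be in P.
From B NP-hard, the reduction alone does NOT give A NP-hard: again, easy problems reduce to hard ones.
(Here in fact A is NP-complete and B is NP-complete.)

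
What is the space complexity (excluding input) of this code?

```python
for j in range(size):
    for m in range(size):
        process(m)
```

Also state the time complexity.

Space complexity: O(1).
Only a constant amount of auxiliary storage is used; nothing grows with n.
Time complexity: O(n^2).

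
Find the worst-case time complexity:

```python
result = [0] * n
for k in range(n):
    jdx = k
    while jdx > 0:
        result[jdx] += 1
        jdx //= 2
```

Time complexity: O(n log n).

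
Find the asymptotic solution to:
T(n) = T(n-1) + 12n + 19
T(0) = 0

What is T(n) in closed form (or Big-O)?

Dominant term in sum is 12*sum(i, i=1..n) = 12*n*(n+1)/2 = O(n^2).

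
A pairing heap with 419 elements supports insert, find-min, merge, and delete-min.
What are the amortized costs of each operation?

Pairing heaps are self-adjusting heap-ordered trees. Insert and merge link two roots: O(1). Find-min reads the root: O(1). Delete-min removes the root, then pairs children in two passes; amortized cost is O(log 419) = O(log n).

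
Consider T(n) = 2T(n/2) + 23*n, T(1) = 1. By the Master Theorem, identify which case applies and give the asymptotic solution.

a=2, b=2, f(n)=23*n.
log_2(2) = 1, so n^(log_b(a)) = n.
f(n) = Theta(n), so Case 2 applies.
T(n) = Theta(n log n).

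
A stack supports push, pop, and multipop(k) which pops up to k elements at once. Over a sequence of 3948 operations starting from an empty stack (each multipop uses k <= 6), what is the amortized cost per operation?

Each element is pushed exactly once and popped at most once (whether by pop or as part of a multipop). So the total number of individual pops over the whole sequence is at most the number of pushes, which is at most 3948. Total work <= 2 * 3948, hence O(1) amortized per operation.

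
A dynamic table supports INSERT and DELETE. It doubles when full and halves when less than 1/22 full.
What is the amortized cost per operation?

Using potential function Phi = |2*num_items - table_size| when load > 1/2, and Phi = table_size/2 - num_items otherwise. The gap of 1/22 vs 1/2 for shrinking prevents thrashing. Both insert and delete have O(1) amortized cost.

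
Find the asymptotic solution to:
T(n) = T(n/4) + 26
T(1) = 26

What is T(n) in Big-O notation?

Each step divides n by 4 and adds 26. After log_4(n) steps, T(n) = O(log n).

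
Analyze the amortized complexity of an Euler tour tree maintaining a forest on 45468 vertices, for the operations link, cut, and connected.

An Euler tour tree stores each tree's Euler tour as a balanced BST keyed by tour position. On 45468 vertices: link concatenates two tours via O(1) splits/joins of size <= 2*45468 (O(log n)); cut splits the tour at the two occurrences of the edge (O(log n)); connected compares BST roots (O(log n) to find the root). All O(log n) amortized.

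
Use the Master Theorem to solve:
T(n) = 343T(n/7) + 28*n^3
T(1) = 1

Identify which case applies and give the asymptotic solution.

a=343, b=7, f(n)=28*n^3.
log_7(343) = 3, so n^(log_b(a)) = n^3.
f(n) = Theta(n^3), so Case 2 applies.
T(n) = Theta(n^3 log n).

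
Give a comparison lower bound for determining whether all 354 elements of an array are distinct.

In the algebraic decision-tree model, the YES region for element distinctness on 354 elements has 354! connected components (one per ordering). Ben-Or's theorem then gives a lower bound of Omega(log(n!)) = Omega(n log n).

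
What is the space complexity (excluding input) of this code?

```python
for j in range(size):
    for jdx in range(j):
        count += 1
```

Space complexity: O(1).
Only a constant amount of auxiliary storage is used; nothing grows with n.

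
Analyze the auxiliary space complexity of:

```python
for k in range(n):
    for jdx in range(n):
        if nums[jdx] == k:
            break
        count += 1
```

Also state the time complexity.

Space complexity: O(1).
Only a constant amount of auxiliary storage is used; nothing grows with n.
Time complexity: O(n^2).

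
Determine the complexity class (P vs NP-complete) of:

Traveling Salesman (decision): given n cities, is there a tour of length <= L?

This problem is NP-complete: reduces from Hamiltonian Cycle.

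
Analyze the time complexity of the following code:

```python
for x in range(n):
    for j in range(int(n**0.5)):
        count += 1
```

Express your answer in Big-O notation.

Time complexity: O(n * sqrt(n)).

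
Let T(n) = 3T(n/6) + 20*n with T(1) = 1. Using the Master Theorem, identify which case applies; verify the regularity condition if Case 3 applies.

a=3, b=6, f(n)=20*n.
log_6(3) = 0.6131 < 1.
f(n) = Omega(n^(0.6131+epsilon)) for some epsilon > 0, so Case 3 is the candidate.
Regularity: a*f(n/b) = 3*20*(n/6)^1 = (3/6)*20*n^1 <= c*f(n) with c = 3/6 < 1. Satisfied.
Case 3: T(n) = Theta(n).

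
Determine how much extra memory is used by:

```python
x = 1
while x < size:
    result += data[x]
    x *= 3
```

Space complexity: O(1).
Only a constant amount of auxiliary storage is used; nothing grows with n.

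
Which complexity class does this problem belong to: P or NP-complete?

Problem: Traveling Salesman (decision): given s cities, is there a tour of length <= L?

This problem is NP-complete: reduces from Hamiltonian Cycle.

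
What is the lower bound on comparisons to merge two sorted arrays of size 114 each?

To merge two sorted arrays of size 114, we need at least 227 comparisons in the worst case. An adversary can force every element to be compared.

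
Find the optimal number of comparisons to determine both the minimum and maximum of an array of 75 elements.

Naive approach: 148 comparisons (74 for max + 74 for min).
Optimal: Compare elements in pairs first (floor(n/2) = 37 comparisons), then find max among winners and min among losers (37 comparisons each).
Total: ceil(3n/2) - 2 = 111 comparisons. An adversary argument shows this is also a lower bound.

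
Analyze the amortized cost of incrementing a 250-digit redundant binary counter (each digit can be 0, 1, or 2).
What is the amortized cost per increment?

A redundant counter on 250 digits allows digit values 0, 1, 2. Increment adds 1 to the least significant digit and carries any 2 to a 0 plus +1 on the next digit. With potential Phi = (number of 2-digits), each increment does O(1) actual work plus a chain of carries, each of which decreases Phi by 1. Amortized O(1).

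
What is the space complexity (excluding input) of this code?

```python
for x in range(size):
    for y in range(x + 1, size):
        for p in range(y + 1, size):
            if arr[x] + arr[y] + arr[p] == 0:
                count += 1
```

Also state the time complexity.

Space complexity: O(1).
Only a constant amount of auxiliary storage is used; nothing grows with n.
Time complexity: O(n^3).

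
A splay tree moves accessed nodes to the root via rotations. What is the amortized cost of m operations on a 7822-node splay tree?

Using a potential function Phi = sum of log(size of subtree) for each node, each splay operation has amortized cost O(log n) where n = 7822. Bad individual operations (O(n)) are offset by decreased potential.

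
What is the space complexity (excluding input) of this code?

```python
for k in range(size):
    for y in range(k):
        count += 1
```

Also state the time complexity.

Space complexity: O(1).
Only a constant amount of auxiliary storage is used; nothing grows with n.
Time complexity: O(n^2).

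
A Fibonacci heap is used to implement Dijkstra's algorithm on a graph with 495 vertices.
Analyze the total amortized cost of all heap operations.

Dijkstra performs 495 insert, 495 extract-min, and at most E decrease-key operations. With Fibonacci heap: insert O(1) amortized, extract-min O(log n) amortized, decrease-key O(1) amortized. Total with n = 495: O(n * 1 + n * log n + E * 1) = O(n log n + E).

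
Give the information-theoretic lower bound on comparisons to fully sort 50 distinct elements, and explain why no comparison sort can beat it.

A comparison sort is a binary decision tree whose leaves are the 50! = 30414093201713378043612608166064768844377641568960512000000000000 possible output permutations. A binary tree with L leaves has height >= ceil(log_2(L)). So any comparison sort needs >= ceil(log_2(50!)) = 215 comparisons in the worst case.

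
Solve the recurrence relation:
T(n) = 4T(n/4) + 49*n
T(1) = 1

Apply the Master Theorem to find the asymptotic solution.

a=4, b=4, f(n)=49*n. log_4(4) = 1. Case 2: T(n) = O(n log n).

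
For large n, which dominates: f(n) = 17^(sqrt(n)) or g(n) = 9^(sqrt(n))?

f(n) = 17^(sqrt(n)) grows faster: ratio is (17/9)^(sqrt(n)) -> infinity since 17/9 > 1.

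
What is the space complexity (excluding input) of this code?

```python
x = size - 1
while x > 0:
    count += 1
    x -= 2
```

Space complexity: O(1).
Only a constant amount of auxiliary storage is used; nothing grows with n.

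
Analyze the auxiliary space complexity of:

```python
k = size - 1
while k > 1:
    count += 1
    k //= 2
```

Space complexity: O(1).
Only a constant amount of auxiliary storage is used; nothing grows with n.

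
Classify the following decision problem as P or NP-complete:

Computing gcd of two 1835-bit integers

This problem is in P: the Euclidean algorithm runs in polynomial time in the bit-length.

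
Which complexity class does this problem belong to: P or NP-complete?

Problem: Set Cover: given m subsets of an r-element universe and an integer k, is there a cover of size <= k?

This problem is NP-complete: one of Karp's 21 NP-complete problems (with k part of the input).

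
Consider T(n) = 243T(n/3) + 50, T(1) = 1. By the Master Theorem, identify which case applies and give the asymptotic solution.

a=243, b=3, f(n)=50.
log_3(243) = 5 > 0.
Since f(n) = O(n^0) is polynomially smaller than n^5, Case 1 applies.
T(n) = Theta(n^5).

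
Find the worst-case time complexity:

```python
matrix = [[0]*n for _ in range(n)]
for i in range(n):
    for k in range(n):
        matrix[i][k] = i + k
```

Time complexity: O(n^2).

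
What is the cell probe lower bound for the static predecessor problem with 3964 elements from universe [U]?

The Patrascu-Thorup lower bound shows any data structure on n = 3964 elements using O(n * polylog(n)) space requires Omega(log log U) query time. van Emde Boas trees achieve O(log log U) with O(U) space.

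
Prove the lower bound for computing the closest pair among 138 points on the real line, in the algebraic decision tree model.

Reduction from element distinctness: given 138 reals, the closest-pair distance is 0 iff two are equal. Element distinctness has an Omega(n log n) lower bound in the algebraic decision tree model (Ben-Or). Therefore closest pair on a line also requires Omega(n log n). Sorting then a linear scan achieves this.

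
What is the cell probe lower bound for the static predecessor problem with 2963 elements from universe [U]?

The Patrascu-Thorup lower bound shows any data structure on n = 2963 elements using O(n * polylog(n)) space requires Omega(log log U) query time. van Emde Boas trees achieve O(log log U) with O(U) space.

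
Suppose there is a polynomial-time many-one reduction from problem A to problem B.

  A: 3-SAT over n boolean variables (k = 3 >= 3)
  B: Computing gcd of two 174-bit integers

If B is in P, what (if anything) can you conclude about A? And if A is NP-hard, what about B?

A poly-time reduction A <=_p B means any A-instance can be transformed to a B-instance in poly time.
If B is in P: compose the reduction with B's poly-time algorithm to solve A in poly time, so A is in P.
If A is NP-hard: every NP problem reduces to A, which reduces to B; composing reductions, every NP problem reduces to B, so B is NP-hard.
(Here in fact A is NP-complete and B is in P, so no such reduction is known -- its existence would imply P = NP; the analysis concerns only what the assumed reduction would or would not let you conclude.)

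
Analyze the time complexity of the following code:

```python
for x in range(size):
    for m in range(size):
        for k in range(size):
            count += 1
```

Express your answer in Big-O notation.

Time complexity: O(n^3).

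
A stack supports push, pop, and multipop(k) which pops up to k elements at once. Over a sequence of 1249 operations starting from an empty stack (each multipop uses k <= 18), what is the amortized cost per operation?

Each element is pushed exactly once and popped at most once (whether by pop or as part of a multipop). So the total number of individual pops over the whole sequence is at most the number of pushes, which is at most 1249. Total work <= 2 * 1249, hence O(1) amortized per operation.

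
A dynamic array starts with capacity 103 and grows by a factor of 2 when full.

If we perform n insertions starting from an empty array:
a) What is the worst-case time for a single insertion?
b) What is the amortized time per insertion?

(a) Worst-case single insertion: O(n) -- when the array is full at capacity c, the resize copies all c elements, and c can be Theta(n).
(b) Resizes happen at sizes 103, 206, 412, ... Total copy cost for n insertions: 103 + 206 + ... = O(n) (geometric series with ratio 1/2). Amortized cost per insertion: O(n)/n = O(1).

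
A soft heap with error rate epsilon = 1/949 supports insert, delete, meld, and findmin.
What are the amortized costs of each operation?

Soft heaps (Chazelle) allow up to an epsilon = 1/949 fraction of elements to have corrupted (raised) keys. Insert is O(log(1/epsilon)) = O(log 949) amortized -- the structure maintains heap-ordered binary trees of rank bounded by O(log(1/epsilon)). Meld concatenates root lists: O(1) amortized. Delete and findmin are O(1) amortized.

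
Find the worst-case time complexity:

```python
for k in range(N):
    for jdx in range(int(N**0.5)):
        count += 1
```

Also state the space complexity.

Time complexity: O(n * sqrt(n)).
Space complexity: O(1).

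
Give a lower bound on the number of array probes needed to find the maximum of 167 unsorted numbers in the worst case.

Adversary: any unprobed cell could hold a value larger than everything seen so far. If fewer than 167 cells are probed, the adversary places the max in an unprobed cell. So all 167 cells must be examined; together with 167-1 comparisons this is tight.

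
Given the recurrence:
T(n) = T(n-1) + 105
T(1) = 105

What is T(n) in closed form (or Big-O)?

Unrolling: T(n) = T(n-1) + 105 = T(n-2) + 2*105 = ... = T(1) + (n-1)*105 = 105 + (n-1)*105 = 105n.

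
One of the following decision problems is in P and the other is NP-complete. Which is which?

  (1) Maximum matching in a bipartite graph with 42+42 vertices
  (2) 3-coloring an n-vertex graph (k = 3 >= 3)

(1) is P: Hopcroft-Karp runs in O(E sqrt(V)).
(2) is NP-complete: graph k-coloring for k>=3 is NP-complete by reduction from 3-SAT.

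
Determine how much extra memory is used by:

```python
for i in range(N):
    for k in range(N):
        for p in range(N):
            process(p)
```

Space complexity: O(1).
Only a constant amount of auxiliary storage is used; nothing grows with n.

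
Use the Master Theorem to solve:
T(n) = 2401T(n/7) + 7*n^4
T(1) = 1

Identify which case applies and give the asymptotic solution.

a=2401, b=7, f(n)=7*n^4.
log_7(2401) = 4, so n^(log_b(a)) = n^4.
f(n) = Theta(n^4), so Case 2 applies.
T(n) = Theta(n^4 log n).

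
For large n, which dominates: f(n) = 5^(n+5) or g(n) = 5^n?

f(n) = 5^(n+5) and g(n) = 5^n are Theta of each other: 5^(n+5) = 5^5 * 5^n = Theta(5^n).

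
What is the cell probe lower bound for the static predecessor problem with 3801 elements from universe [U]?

The Patrascu-Thorup lower bound shows any data structure on n = 3801 elements using O(n * polylog(n)) space requires Omega(log log U) query time. van Emde Boas trees achieve O(log log U) with O(U) space.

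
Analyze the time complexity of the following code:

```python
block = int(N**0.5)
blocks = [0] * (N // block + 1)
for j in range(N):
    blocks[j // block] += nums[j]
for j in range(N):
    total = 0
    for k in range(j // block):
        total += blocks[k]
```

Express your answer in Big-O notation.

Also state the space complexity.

Time complexity: O(n * sqrt(n)).
Space complexity: O(sqrt(n)).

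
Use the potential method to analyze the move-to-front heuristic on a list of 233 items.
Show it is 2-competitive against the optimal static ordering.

Let Phi = number of inversions between the MTF list and the optimal static list (0 <= Phi <= C(233,2)). Accessing an element at MTF position k and optimal position j: the move-to-front destroys all k-1 inversions in front of it that are not in front in optimal (>= k-j of them) and creates at most j-1 new ones. Amortized cost <= k + (j-1) - (k-j) = 2j - 1 <= 2 * optimal cost.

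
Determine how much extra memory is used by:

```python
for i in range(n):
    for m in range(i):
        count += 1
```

Space complexity: O(1).
Only a constant amount of auxiliary storage is used; nothing grows with n.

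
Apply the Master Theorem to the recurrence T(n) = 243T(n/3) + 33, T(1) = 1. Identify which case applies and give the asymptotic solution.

a=243, b=3, f(n)=33.
log_3(243) = 5 > 0.
Since f(n) = O(n^0) is polynomially smaller than n^5, Case 1 applies.
T(n) = Theta(n^5).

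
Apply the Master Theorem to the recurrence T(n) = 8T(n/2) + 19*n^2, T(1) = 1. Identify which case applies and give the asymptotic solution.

a=8, b=2, f(n)=19*n^2.
log_2(8) = 3 > 2.
Since f(n) = O(n^2) is polynomially smaller than n^3, Case 1 applies.
T(n) = Theta(n^3).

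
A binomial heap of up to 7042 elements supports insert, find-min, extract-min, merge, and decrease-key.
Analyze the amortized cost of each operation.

A binomial heap with n <= 7042 elements has at most floor(log_2 7042) + 1 = 13 trees. Using potential Phi = number of trees: Insert adds one tree, but cascading merges reduce count -- amortized O(1). Find-min reads the cached minimum pointer: O(1). Extract-min creates O(log n) new trees: O(log n). Merge combines tree lists: O(log n). Decrease-key sifts the element up its tree of height <= log n: O(log n).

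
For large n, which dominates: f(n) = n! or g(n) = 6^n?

f(n) = n! grows faster: n!/6^n -> infinity by Stirling.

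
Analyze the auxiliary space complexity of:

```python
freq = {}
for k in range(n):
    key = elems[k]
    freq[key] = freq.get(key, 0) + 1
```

Space complexity: O(n).
Auxiliary storage grows linearly with the input size n in the worst case.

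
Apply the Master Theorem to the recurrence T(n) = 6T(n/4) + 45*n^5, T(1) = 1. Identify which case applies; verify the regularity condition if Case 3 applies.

a=6, b=4, f(n)=45*n^5.
log_4(6) = 1.292 < 5.
f(n) = Omega(n^(1.292+epsilon)) for some epsilon > 0, so Case 3 is the candidate.
Regularity: a*f(n/b) = 6*45*(n/4)^5 = (6/1024)*45*n^5 <= c*f(n) with c = 6/1024 < 1. Satisfied.
Case 3: T(n) = Theta(n^5).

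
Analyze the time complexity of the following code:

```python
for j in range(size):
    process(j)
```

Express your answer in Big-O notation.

Time complexity: O(n).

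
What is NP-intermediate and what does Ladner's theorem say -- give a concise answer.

NP-intermediate problems are in NP but neither in P nor NP-complete (assuming P != NP). Ladner's theorem proves such problems exist if P != NP. Graph isomorphism and integer factoring are candidate NP-intermediate problems -- no polynomial algorithm is known, but no NP-completeness proof exists either.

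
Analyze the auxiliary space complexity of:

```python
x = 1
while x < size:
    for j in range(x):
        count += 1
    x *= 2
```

Space complexity: O(1).
Only a constant amount of auxiliary storage is used; nothing grows with n.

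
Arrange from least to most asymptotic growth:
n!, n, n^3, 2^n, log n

Ordered by growth rate: log n < n < n^3 < 2^n < n!.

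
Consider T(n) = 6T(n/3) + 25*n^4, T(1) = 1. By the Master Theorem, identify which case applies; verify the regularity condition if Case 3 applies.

a=6, b=3, f(n)=25*n^4.
log_3(6) = 1.631 < 4.
f(n) = Omega(n^(1.631+epsilon)) for some epsilon > 0, so Case 3 is the candidate.
Regularity: a*f(n/b) = 6*25*(n/3)^4 = (6/81)*25*n^4 <= c*f(n) with c = 6/81 < 1. Satisfied.
Case 3: T(n) = Theta(n^4).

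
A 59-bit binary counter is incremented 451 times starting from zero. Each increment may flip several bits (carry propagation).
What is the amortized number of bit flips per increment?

Bit i flips on every 2^i-th increment, so over 451 increments bit i flips floor(451/2^i) times. Summing over i: total flips < 2 * 451. Amortized: < 2 = O(1) per increment.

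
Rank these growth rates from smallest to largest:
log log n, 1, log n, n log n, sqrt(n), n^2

Ordered by growth rate: 1 < log log n < log n < sqrt(n) < n log n < n^2.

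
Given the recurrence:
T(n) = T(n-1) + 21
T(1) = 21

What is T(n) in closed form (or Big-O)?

Unrolling: T(n) = T(n-1) + 21 = T(n-2) + 2*21 = ... = T(1) + (n-1)*21 = 21 + (n-1)*21 = 21n.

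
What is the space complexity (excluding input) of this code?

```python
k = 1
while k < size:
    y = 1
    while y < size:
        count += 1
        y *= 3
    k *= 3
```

Space complexity: O(1).
Only a constant amount of auxiliary storage is used; nothing grows with n.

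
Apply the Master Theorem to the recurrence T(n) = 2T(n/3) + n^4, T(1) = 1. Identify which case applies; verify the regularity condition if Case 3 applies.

a=2, b=3, f(n)=n^4.
log_3(2) = 0.6309 < 4.
f(n) = Omega(n^(0.6309+epsilon)) for some epsilon > 0, so Case 3 is the candidate.
Regularity: a*f(n/b) = 2*1*(n/3)^4 = (2/81)*1*n^4 <= c*f(n) with c = 2/81 < 1. Satisfied.
Case 3: T(n) = Theta(n^4).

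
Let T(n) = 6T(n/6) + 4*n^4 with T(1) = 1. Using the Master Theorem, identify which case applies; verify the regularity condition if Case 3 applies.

a=6, b=6, f(n)=4*n^4.
log_6(6) = 1 < 4.
f(n) = Omega(n^(1+epsilon)) for some epsilon > 0, so Case 3 is the candidate.
Regularity: a*f(n/b) = 6*4*(n/6)^4 = (6/1296)*4*n^4 <= c*f(n) with c = 6/1296 < 1. Satisfied.
Case 3: T(n) = Theta(n^4).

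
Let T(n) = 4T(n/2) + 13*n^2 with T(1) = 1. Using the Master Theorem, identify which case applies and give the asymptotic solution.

a=4, b=2, f(n)=13*n^2.
log_2(4) = 2, so n^(log_b(a)) = n^2.
f(n) = Theta(n^2), so Case 2 applies.
T(n) = Theta(n^2 log n).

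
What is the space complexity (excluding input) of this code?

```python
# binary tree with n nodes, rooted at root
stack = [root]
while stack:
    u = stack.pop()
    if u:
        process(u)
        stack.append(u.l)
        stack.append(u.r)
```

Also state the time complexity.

Space complexity: O(n).
Auxiliary storage grows linearly with the input size n in the worst case.
Time complexity: O(n).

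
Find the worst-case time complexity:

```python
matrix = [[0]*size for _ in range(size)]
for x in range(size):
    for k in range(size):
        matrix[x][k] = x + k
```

Time complexity: O(n^2).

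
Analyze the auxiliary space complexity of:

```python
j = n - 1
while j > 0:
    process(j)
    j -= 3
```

Space complexity: O(1).
Only a constant amount of auxiliary storage is used; nothing grows with n.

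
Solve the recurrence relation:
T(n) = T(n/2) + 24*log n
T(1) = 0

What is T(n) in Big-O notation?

Each of the log_2(n) levels adds O(log n). T(n) = O(log^2 n).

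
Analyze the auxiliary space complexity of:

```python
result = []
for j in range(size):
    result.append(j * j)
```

Space complexity: O(n).
Auxiliary storage grows linearly with the input size n in the worst case.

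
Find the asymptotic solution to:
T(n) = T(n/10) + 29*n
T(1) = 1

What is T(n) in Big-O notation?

Geometric series: 29*n*(1 + 1/10 + 1/10^2 + ...) = O(n). T(n) = O(n).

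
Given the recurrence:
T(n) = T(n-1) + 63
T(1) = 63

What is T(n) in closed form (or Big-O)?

Unrolling: T(n) = T(n-1) + 63 = T(n-2) + 2*63 = ... = T(1) + (n-1)*63 = 63 + (n-1)*63 = 63n.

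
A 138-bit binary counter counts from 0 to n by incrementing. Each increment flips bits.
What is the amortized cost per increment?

Bit i flips every 2^i increments. Total flips over n increments: sum_{i=0}^{138} n/2^i < 2n. Amortized cost: 2n/n = O(1).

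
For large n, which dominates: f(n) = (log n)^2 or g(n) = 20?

f(n) = (log n)^2 grows faster: any unbounded function dominates a constant.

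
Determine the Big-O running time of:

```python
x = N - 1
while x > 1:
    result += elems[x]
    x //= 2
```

Time complexity: O(log n).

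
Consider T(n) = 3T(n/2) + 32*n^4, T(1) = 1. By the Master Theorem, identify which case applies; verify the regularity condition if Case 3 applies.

a=3, b=2, f(n)=32*n^4.
log_2(3) = 1.585 < 4.
f(n) = Omega(n^(1.585+epsilon)) for some epsilon > 0, so Case 3 is the candidate.
Regularity: a*f(n/b) = 3*32*(n/2)^4 = (3/16)*32*n^4 <= c*f(n) with c = 3/16 < 1. Satisfied.
Case 3: T(n) = Theta(n^4).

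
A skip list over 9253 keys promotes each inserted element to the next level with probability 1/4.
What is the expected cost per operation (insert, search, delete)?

Expected number of levels is O(log_4(9253)) = O(log n). A search visits O(1) expected nodes per level over O(log n) levels. Insert/delete are a search plus O(1) pointer updates per level. Expected O(log n) per operation.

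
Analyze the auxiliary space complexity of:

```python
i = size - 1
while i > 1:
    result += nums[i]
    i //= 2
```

Space complexity: O(1).
Only a constant amount of auxiliary storage is used; nothing grows with n.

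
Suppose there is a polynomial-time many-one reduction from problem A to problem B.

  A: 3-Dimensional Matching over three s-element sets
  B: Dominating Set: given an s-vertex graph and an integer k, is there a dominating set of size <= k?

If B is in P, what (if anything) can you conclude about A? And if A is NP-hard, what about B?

A poly-time reduction A <=_p B means any A-instance can be transformed to a B-instance in poly time.
If B is in P: compose the reduction with B's poly-time algorithm to solve A in poly time, so A is in P.
If A is NP-hard: every NP problem reduces to A, which reduces to B; composing reductions, every NP problem reduces to B, so B is NP-hard.
(Here in fact A is NP-complete and B is NP-complete.)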